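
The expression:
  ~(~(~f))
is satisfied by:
  {f: False}


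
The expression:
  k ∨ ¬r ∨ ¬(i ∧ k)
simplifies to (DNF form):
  True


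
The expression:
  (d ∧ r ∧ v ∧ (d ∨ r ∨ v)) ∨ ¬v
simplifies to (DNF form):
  (d ∧ r) ∨ ¬v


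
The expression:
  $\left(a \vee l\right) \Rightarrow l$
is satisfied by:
  {l: True, a: False}
  {a: False, l: False}
  {a: True, l: True}


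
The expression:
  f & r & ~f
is never true.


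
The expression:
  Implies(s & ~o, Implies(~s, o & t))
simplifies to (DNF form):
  True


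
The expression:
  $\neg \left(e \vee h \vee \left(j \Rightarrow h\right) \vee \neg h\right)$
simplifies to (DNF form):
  $\text{False}$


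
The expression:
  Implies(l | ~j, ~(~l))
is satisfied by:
  {l: True, j: True}
  {l: True, j: False}
  {j: True, l: False}


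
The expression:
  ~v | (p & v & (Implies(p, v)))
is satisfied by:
  {p: True, v: False}
  {v: False, p: False}
  {v: True, p: True}


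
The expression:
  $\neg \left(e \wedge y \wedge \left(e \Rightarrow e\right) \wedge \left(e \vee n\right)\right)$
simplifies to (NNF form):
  $\neg e \vee \neg y$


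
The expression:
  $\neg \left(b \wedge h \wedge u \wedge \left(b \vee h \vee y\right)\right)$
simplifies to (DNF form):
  $\neg b \vee \neg h \vee \neg u$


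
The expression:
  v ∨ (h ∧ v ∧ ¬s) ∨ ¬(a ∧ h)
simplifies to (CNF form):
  v ∨ ¬a ∨ ¬h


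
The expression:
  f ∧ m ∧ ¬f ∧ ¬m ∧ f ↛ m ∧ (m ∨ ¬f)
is never true.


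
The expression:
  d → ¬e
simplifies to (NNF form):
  ¬d ∨ ¬e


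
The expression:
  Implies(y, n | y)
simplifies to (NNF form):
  True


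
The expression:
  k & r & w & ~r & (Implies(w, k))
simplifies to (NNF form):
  False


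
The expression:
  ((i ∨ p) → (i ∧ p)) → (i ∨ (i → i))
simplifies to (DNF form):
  True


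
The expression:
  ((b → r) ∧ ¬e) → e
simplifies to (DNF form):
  e ∨ (b ∧ ¬r)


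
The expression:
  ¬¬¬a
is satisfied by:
  {a: False}


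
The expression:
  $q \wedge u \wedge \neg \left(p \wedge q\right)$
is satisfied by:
  {u: True, q: True, p: False}


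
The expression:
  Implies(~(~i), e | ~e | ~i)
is always true.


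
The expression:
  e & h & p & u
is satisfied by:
  {h: True, e: True, u: True, p: True}


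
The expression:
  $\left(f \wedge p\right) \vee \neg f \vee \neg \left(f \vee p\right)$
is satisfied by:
  {p: True, f: False}
  {f: False, p: False}
  {f: True, p: True}


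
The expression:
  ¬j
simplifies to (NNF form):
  ¬j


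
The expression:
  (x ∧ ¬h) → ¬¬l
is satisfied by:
  {l: True, h: True, x: False}
  {l: True, h: False, x: False}
  {h: True, l: False, x: False}
  {l: False, h: False, x: False}
  {x: True, l: True, h: True}
  {x: True, l: True, h: False}
  {x: True, h: True, l: False}


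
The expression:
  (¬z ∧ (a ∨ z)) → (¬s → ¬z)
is always true.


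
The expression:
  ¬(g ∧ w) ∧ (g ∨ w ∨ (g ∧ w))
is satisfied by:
  {g: True, w: False}
  {w: True, g: False}


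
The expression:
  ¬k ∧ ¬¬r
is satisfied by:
  {r: True, k: False}


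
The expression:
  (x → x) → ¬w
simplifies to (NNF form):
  ¬w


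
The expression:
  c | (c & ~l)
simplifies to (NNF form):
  c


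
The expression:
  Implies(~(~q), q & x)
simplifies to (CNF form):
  x | ~q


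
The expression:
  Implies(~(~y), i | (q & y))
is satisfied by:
  {i: True, q: True, y: False}
  {i: True, q: False, y: False}
  {q: True, i: False, y: False}
  {i: False, q: False, y: False}
  {i: True, y: True, q: True}
  {i: True, y: True, q: False}
  {y: True, q: True, i: False}


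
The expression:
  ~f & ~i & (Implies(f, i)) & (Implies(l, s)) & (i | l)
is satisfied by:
  {s: True, l: True, i: False, f: False}


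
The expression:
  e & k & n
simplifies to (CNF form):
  e & k & n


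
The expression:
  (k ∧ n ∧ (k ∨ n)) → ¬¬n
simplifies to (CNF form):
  True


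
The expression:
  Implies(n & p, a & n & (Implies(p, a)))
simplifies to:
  a | ~n | ~p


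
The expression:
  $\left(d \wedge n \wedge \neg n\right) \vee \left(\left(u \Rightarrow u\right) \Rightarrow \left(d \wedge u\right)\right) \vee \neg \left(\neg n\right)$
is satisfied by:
  {n: True, u: True, d: True}
  {n: True, u: True, d: False}
  {n: True, d: True, u: False}
  {n: True, d: False, u: False}
  {u: True, d: True, n: False}


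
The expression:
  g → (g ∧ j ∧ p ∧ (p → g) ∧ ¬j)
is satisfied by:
  {g: False}


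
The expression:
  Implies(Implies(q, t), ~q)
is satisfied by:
  {t: False, q: False}
  {q: True, t: False}
  {t: True, q: False}


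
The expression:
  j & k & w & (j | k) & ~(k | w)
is never true.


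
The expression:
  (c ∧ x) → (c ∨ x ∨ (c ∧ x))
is always true.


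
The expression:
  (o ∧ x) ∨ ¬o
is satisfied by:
  {x: True, o: False}
  {o: False, x: False}
  {o: True, x: True}


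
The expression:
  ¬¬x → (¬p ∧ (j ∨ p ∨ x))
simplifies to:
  ¬p ∨ ¬x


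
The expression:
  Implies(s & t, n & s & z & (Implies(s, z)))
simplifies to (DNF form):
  ~s | ~t | (n & z)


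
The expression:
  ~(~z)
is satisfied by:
  {z: True}


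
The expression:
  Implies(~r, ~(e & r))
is always true.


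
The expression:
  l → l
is always true.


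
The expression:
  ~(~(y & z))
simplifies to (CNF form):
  y & z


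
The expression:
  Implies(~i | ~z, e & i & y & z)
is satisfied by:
  {z: True, i: True}


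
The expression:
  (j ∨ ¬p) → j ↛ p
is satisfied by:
  {j: True, p: False}
  {p: True, j: False}


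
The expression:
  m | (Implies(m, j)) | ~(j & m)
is always true.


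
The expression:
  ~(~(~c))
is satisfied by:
  {c: False}


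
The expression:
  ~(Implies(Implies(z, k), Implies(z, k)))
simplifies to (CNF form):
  False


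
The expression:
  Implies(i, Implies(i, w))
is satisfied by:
  {w: True, i: False}
  {i: False, w: False}
  {i: True, w: True}


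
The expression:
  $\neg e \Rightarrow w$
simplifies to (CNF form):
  $e \vee w$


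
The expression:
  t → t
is always true.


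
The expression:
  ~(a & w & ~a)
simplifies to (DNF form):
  True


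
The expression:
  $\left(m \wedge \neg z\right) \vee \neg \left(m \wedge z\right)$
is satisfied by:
  {m: False, z: False}
  {z: True, m: False}
  {m: True, z: False}


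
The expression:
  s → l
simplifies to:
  l ∨ ¬s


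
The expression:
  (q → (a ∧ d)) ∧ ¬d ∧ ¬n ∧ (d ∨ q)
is never true.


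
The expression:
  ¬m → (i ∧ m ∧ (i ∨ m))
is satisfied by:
  {m: True}


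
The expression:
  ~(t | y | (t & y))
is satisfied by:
  {y: False, t: False}


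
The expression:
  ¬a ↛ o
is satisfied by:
  {o: True, a: False}
  {a: False, o: False}
  {a: True, o: True}


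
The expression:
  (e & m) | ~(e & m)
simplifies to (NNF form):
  True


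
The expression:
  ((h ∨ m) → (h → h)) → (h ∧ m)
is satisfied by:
  {h: True, m: True}


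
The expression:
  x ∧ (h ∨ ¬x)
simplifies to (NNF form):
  h ∧ x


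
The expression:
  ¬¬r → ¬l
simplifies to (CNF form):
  ¬l ∨ ¬r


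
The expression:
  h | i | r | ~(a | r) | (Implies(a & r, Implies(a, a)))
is always true.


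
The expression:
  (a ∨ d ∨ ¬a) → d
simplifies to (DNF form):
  d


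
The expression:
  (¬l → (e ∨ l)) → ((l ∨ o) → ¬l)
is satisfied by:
  {l: False}


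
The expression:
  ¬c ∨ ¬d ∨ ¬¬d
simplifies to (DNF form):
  True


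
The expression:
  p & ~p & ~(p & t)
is never true.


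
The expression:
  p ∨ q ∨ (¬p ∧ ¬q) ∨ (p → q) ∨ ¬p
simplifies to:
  True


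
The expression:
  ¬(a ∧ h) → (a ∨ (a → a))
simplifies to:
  True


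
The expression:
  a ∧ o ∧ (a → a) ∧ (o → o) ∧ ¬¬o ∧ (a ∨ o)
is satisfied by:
  {a: True, o: True}


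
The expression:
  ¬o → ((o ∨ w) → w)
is always true.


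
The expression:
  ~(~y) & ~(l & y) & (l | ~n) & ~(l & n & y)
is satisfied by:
  {y: True, n: False, l: False}


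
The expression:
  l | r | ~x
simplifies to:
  l | r | ~x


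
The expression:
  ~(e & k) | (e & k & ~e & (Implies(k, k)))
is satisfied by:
  {k: False, e: False}
  {e: True, k: False}
  {k: True, e: False}


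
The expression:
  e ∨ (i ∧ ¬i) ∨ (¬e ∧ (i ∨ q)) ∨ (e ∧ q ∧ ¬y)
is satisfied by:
  {i: True, q: True, e: True}
  {i: True, q: True, e: False}
  {i: True, e: True, q: False}
  {i: True, e: False, q: False}
  {q: True, e: True, i: False}
  {q: True, e: False, i: False}
  {e: True, q: False, i: False}


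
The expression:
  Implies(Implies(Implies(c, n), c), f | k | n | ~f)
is always true.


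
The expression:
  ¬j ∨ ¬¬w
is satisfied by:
  {w: True, j: False}
  {j: False, w: False}
  {j: True, w: True}


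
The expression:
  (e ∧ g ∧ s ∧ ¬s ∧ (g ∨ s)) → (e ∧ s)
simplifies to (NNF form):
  True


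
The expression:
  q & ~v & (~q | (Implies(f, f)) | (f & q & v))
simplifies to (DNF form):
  q & ~v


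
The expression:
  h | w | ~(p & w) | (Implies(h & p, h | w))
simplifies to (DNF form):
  True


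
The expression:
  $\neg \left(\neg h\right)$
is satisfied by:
  {h: True}


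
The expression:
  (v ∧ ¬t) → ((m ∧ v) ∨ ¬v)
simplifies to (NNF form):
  m ∨ t ∨ ¬v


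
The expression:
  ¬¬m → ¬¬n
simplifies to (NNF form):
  n ∨ ¬m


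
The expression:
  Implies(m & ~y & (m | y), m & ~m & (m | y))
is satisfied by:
  {y: True, m: False}
  {m: False, y: False}
  {m: True, y: True}


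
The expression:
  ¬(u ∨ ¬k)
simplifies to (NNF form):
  k ∧ ¬u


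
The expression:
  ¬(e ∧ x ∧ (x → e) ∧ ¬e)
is always true.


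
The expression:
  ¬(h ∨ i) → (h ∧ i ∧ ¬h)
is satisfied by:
  {i: True, h: True}
  {i: True, h: False}
  {h: True, i: False}


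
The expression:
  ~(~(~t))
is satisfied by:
  {t: False}


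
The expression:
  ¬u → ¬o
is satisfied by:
  {u: True, o: False}
  {o: False, u: False}
  {o: True, u: True}


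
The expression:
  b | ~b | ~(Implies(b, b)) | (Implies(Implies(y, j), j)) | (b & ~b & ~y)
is always true.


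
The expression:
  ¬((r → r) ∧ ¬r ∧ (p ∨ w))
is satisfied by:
  {r: True, w: False, p: False}
  {r: True, p: True, w: False}
  {r: True, w: True, p: False}
  {r: True, p: True, w: True}
  {p: False, w: False, r: False}


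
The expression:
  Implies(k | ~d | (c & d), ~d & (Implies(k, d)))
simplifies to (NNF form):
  ~k & (~c | ~d)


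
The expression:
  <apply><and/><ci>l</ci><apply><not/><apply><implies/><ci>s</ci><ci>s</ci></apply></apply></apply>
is never true.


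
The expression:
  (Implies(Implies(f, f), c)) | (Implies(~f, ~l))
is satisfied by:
  {c: True, f: True, l: False}
  {c: True, l: False, f: False}
  {f: True, l: False, c: False}
  {f: False, l: False, c: False}
  {c: True, f: True, l: True}
  {c: True, l: True, f: False}
  {f: True, l: True, c: False}


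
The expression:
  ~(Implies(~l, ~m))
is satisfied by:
  {m: True, l: False}


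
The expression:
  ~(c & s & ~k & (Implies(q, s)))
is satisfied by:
  {k: True, s: False, c: False}
  {s: False, c: False, k: False}
  {k: True, c: True, s: False}
  {c: True, s: False, k: False}
  {k: True, s: True, c: False}
  {s: True, k: False, c: False}
  {k: True, c: True, s: True}


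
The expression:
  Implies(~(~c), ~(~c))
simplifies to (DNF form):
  True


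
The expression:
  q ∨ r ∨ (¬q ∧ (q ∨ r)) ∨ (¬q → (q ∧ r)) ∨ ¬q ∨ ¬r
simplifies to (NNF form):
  True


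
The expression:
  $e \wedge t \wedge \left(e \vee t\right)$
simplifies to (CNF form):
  $e \wedge t$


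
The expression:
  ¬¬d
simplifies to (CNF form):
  d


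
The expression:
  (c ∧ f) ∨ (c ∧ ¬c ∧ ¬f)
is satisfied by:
  {c: True, f: True}


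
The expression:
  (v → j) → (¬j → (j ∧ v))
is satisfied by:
  {v: True, j: True}
  {v: True, j: False}
  {j: True, v: False}


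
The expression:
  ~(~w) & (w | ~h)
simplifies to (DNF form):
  w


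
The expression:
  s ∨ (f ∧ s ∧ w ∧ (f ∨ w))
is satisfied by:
  {s: True}


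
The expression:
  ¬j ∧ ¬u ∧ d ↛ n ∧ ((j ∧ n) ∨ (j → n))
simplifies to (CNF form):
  d ∧ ¬j ∧ ¬n ∧ ¬u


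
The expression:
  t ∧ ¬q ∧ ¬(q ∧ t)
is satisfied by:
  {t: True, q: False}


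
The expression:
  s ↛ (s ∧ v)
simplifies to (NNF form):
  s ∧ ¬v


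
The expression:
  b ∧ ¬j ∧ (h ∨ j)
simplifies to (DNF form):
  b ∧ h ∧ ¬j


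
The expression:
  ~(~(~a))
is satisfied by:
  {a: False}


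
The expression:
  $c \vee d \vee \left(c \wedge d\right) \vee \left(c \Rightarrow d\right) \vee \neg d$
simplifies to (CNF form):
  $\text{True}$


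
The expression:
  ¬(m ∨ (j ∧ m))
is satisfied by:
  {m: False}


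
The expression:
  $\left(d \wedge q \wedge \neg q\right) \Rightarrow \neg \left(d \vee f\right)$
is always true.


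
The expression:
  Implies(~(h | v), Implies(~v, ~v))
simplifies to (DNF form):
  True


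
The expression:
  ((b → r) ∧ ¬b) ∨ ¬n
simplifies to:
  ¬b ∨ ¬n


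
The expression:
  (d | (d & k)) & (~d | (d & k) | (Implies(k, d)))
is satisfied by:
  {d: True}


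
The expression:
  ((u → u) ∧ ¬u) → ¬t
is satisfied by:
  {u: True, t: False}
  {t: False, u: False}
  {t: True, u: True}


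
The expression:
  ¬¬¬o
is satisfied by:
  {o: False}


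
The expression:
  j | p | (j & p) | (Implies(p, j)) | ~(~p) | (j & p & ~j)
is always true.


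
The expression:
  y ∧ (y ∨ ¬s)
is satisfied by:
  {y: True}


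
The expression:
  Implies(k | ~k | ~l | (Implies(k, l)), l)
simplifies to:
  l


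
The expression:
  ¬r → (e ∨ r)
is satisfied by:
  {r: True, e: True}
  {r: True, e: False}
  {e: True, r: False}


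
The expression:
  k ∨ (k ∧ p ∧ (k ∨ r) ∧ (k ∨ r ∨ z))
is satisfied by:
  {k: True}


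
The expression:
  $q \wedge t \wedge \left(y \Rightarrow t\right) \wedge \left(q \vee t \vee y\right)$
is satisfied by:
  {t: True, q: True}


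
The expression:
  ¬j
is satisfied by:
  {j: False}


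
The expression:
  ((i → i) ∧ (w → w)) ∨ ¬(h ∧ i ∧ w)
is always true.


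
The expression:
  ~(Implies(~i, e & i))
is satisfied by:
  {i: False}


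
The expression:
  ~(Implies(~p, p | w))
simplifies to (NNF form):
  ~p & ~w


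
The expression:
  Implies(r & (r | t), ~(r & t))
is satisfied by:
  {t: False, r: False}
  {r: True, t: False}
  {t: True, r: False}


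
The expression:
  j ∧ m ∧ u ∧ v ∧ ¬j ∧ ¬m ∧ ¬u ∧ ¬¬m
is never true.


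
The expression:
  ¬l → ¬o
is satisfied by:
  {l: True, o: False}
  {o: False, l: False}
  {o: True, l: True}


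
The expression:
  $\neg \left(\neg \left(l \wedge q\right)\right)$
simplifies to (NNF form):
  $l \wedge q$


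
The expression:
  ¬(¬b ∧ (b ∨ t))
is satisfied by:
  {b: True, t: False}
  {t: False, b: False}
  {t: True, b: True}


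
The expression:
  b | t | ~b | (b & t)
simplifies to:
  True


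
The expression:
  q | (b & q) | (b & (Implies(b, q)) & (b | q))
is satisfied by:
  {q: True}


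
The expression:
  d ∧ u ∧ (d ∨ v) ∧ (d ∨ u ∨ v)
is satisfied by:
  {u: True, d: True}


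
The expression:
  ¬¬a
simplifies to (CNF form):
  a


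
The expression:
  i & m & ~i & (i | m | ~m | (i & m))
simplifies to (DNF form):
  False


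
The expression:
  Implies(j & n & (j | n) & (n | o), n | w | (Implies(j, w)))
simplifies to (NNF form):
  True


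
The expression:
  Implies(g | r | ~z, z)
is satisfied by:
  {z: True}


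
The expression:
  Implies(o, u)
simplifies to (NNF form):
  u | ~o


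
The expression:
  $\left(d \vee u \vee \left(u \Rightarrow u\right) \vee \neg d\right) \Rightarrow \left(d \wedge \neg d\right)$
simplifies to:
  $\text{False}$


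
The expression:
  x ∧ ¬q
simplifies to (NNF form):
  x ∧ ¬q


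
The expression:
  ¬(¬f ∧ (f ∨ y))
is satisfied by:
  {f: True, y: False}
  {y: False, f: False}
  {y: True, f: True}


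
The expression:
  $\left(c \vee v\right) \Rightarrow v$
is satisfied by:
  {v: True, c: False}
  {c: False, v: False}
  {c: True, v: True}


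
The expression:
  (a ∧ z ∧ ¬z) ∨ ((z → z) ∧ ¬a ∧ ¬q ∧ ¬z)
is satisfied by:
  {q: False, z: False, a: False}


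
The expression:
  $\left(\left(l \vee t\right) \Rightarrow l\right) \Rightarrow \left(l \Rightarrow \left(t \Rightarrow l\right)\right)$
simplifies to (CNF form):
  $\text{True}$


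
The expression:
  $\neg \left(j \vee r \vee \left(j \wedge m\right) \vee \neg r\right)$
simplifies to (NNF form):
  $\text{False}$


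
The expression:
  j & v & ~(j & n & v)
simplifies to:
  j & v & ~n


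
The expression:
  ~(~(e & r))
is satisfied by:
  {r: True, e: True}


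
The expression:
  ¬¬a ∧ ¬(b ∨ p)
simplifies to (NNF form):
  a ∧ ¬b ∧ ¬p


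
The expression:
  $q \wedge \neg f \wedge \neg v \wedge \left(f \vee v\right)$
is never true.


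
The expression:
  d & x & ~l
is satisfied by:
  {d: True, x: True, l: False}


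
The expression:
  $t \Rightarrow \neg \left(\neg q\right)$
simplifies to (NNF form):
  $q \vee \neg t$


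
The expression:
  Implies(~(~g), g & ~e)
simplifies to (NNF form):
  ~e | ~g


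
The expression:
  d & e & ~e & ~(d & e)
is never true.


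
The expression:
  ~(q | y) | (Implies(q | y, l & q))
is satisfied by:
  {l: True, y: False, q: False}
  {y: False, q: False, l: False}
  {q: True, l: True, y: False}
  {q: True, l: True, y: True}


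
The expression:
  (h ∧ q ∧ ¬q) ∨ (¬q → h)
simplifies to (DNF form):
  h ∨ q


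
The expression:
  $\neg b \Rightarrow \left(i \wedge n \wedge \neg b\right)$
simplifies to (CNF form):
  $\left(b \vee i\right) \wedge \left(b \vee n\right)$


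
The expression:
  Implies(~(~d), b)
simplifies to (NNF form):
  b | ~d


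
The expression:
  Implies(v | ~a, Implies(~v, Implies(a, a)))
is always true.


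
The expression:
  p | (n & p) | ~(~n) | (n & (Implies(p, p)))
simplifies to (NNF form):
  n | p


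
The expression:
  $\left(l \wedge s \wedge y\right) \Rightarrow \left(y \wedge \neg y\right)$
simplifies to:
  $\neg l \vee \neg s \vee \neg y$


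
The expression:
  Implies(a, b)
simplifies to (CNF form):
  b | ~a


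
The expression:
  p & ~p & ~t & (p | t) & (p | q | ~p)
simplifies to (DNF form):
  False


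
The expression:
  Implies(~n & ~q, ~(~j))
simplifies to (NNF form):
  j | n | q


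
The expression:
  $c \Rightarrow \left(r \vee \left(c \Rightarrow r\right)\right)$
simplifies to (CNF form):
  $r \vee \neg c$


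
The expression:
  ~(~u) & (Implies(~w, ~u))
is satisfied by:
  {u: True, w: True}


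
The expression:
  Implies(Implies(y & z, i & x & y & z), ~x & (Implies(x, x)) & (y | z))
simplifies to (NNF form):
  (y | z) & (y | ~x) & (z | ~x) & (~i | ~x)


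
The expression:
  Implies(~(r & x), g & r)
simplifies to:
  r & (g | x)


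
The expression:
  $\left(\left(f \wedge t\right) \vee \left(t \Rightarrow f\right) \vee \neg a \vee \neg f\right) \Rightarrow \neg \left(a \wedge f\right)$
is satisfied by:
  {a: False, f: False}
  {f: True, a: False}
  {a: True, f: False}


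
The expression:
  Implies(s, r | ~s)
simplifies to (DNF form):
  r | ~s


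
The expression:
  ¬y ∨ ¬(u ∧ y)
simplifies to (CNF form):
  ¬u ∨ ¬y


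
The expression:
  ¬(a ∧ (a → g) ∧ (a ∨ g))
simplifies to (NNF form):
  ¬a ∨ ¬g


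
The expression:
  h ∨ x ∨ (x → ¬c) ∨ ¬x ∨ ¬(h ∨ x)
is always true.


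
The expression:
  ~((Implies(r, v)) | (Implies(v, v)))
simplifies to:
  False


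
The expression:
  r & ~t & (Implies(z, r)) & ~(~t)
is never true.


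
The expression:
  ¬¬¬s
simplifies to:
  ¬s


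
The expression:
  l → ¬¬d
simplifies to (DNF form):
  d ∨ ¬l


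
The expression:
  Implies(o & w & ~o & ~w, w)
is always true.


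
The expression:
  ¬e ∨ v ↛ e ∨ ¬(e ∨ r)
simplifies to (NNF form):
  ¬e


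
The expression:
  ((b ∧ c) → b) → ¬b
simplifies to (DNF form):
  ¬b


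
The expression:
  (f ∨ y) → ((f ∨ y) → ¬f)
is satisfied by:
  {f: False}


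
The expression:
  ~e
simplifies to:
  ~e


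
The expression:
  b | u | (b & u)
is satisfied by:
  {b: True, u: True}
  {b: True, u: False}
  {u: True, b: False}


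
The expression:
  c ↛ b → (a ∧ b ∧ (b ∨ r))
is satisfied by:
  {b: True, c: False}
  {c: False, b: False}
  {c: True, b: True}


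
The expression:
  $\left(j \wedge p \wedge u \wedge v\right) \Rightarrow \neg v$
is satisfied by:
  {p: False, v: False, u: False, j: False}
  {j: True, p: False, v: False, u: False}
  {u: True, p: False, v: False, j: False}
  {j: True, u: True, p: False, v: False}
  {v: True, j: False, p: False, u: False}
  {j: True, v: True, p: False, u: False}
  {u: True, v: True, j: False, p: False}
  {j: True, u: True, v: True, p: False}
  {p: True, u: False, v: False, j: False}
  {j: True, p: True, u: False, v: False}
  {u: True, p: True, j: False, v: False}
  {j: True, u: True, p: True, v: False}
  {v: True, p: True, u: False, j: False}
  {j: True, v: True, p: True, u: False}
  {u: True, v: True, p: True, j: False}


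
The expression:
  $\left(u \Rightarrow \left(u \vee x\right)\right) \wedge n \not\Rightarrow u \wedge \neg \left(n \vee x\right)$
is never true.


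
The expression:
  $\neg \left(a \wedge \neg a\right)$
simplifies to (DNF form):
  $\text{True}$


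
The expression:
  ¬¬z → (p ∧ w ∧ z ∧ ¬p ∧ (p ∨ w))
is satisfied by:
  {z: False}


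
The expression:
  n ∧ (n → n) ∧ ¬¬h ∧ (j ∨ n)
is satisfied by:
  {h: True, n: True}


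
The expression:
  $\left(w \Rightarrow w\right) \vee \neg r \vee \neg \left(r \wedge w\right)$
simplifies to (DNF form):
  $\text{True}$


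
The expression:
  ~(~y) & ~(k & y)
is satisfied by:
  {y: True, k: False}


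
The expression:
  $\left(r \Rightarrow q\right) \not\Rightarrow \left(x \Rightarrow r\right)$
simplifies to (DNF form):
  $x \wedge \neg r$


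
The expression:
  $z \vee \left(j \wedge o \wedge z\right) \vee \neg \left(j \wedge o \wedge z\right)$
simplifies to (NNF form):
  $\text{True}$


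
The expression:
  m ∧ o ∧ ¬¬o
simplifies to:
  m ∧ o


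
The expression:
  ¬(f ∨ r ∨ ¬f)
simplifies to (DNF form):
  False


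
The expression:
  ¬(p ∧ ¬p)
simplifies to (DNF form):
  True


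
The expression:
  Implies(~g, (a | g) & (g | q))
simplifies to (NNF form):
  g | (a & q)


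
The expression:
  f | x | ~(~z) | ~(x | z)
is always true.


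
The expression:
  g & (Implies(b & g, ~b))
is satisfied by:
  {g: True, b: False}


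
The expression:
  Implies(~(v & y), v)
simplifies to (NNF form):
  v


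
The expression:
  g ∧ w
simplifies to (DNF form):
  g ∧ w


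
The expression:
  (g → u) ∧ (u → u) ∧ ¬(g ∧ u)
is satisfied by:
  {g: False}


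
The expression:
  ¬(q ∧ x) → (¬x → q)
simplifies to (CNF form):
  q ∨ x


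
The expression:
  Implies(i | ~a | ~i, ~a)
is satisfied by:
  {a: False}


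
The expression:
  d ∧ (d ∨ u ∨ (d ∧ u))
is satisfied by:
  {d: True}


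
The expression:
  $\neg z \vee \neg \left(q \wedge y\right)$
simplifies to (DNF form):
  $\neg q \vee \neg y \vee \neg z$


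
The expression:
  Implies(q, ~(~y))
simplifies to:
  y | ~q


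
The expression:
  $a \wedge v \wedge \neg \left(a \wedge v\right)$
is never true.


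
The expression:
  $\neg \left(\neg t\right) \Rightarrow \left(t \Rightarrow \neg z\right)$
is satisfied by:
  {t: False, z: False}
  {z: True, t: False}
  {t: True, z: False}


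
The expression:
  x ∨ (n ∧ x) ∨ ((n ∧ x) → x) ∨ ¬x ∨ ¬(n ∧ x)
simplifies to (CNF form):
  True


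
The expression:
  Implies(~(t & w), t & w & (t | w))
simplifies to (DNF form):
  t & w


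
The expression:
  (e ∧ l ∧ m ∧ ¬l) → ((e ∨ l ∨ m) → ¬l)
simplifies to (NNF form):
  True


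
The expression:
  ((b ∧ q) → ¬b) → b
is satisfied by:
  {b: True}


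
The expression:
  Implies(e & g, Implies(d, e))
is always true.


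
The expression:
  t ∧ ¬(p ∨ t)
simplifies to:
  False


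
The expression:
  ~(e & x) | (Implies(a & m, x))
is always true.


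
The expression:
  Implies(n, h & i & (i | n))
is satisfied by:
  {i: True, h: True, n: False}
  {i: True, h: False, n: False}
  {h: True, i: False, n: False}
  {i: False, h: False, n: False}
  {i: True, n: True, h: True}


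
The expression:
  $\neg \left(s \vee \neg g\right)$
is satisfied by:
  {g: True, s: False}


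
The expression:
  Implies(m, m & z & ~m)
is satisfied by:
  {m: False}


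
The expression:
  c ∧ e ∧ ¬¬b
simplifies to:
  b ∧ c ∧ e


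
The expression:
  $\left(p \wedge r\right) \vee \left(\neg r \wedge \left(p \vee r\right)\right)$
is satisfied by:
  {p: True}


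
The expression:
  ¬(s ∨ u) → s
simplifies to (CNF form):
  s ∨ u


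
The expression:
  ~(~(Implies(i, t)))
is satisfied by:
  {t: True, i: False}
  {i: False, t: False}
  {i: True, t: True}


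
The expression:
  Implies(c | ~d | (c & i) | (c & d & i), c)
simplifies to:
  c | d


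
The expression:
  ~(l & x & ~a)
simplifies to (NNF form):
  a | ~l | ~x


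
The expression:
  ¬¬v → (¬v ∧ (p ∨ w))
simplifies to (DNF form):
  ¬v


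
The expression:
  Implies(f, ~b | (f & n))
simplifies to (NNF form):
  n | ~b | ~f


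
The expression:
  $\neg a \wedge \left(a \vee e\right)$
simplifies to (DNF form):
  $e \wedge \neg a$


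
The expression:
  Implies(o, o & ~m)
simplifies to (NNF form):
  ~m | ~o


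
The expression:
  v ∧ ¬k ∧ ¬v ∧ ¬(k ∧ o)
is never true.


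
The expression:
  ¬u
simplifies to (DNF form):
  ¬u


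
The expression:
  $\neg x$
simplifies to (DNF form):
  $\neg x$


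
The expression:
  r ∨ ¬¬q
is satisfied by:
  {r: True, q: True}
  {r: True, q: False}
  {q: True, r: False}


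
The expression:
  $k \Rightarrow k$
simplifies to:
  $\text{True}$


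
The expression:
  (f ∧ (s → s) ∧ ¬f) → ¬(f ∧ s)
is always true.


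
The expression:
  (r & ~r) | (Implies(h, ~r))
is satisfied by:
  {h: False, r: False}
  {r: True, h: False}
  {h: True, r: False}


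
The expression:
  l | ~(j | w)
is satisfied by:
  {l: True, j: False, w: False}
  {l: True, w: True, j: False}
  {l: True, j: True, w: False}
  {l: True, w: True, j: True}
  {w: False, j: False, l: False}


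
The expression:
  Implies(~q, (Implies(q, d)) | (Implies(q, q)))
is always true.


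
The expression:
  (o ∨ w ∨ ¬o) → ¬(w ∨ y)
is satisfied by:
  {y: False, w: False}


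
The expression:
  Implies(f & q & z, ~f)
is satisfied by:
  {z: False, q: False, f: False}
  {f: True, z: False, q: False}
  {q: True, z: False, f: False}
  {f: True, q: True, z: False}
  {z: True, f: False, q: False}
  {f: True, z: True, q: False}
  {q: True, z: True, f: False}


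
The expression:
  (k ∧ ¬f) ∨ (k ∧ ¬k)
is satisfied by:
  {k: True, f: False}


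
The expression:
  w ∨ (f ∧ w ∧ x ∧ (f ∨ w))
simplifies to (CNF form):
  w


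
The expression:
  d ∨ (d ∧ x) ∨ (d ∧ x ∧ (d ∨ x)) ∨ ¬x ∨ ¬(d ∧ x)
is always true.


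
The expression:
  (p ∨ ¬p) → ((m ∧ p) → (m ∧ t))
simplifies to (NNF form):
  t ∨ ¬m ∨ ¬p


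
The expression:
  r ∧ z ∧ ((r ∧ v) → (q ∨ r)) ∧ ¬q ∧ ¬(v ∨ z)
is never true.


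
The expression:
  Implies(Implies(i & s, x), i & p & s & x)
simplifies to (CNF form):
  i & s & (p | ~x)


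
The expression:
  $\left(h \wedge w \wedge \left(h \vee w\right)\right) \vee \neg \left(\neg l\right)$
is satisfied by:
  {l: True, w: True, h: True}
  {l: True, w: True, h: False}
  {l: True, h: True, w: False}
  {l: True, h: False, w: False}
  {w: True, h: True, l: False}


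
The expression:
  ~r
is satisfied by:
  {r: False}


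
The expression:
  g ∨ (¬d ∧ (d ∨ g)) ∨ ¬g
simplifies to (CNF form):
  True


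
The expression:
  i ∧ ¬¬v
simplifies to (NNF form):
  i ∧ v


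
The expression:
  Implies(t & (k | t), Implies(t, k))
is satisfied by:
  {k: True, t: False}
  {t: False, k: False}
  {t: True, k: True}


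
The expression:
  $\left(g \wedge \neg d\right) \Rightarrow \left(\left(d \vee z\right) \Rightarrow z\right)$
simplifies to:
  $\text{True}$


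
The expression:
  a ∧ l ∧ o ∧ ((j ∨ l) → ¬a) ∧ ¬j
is never true.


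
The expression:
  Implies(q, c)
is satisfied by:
  {c: True, q: False}
  {q: False, c: False}
  {q: True, c: True}


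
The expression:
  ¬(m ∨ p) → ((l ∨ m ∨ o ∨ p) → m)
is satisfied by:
  {m: True, p: True, o: False, l: False}
  {m: True, p: True, l: True, o: False}
  {m: True, p: True, o: True, l: False}
  {m: True, p: True, l: True, o: True}
  {m: True, o: False, l: False, p: False}
  {m: True, l: True, o: False, p: False}
  {m: True, o: True, l: False, p: False}
  {m: True, l: True, o: True, p: False}
  {p: True, o: False, l: False, m: False}
  {l: True, p: True, o: False, m: False}
  {p: True, o: True, l: False, m: False}
  {l: True, p: True, o: True, m: False}
  {p: False, o: False, l: False, m: False}


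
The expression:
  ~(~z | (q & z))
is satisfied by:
  {z: True, q: False}


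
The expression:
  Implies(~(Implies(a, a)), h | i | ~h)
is always true.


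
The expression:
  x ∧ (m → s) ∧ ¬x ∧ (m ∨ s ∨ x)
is never true.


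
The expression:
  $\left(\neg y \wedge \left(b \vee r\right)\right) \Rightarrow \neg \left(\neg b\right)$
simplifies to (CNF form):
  $b \vee y \vee \neg r$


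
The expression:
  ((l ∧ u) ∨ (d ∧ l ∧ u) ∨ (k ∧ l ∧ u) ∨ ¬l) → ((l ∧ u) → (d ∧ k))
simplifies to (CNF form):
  (d ∨ ¬l ∨ ¬u) ∧ (k ∨ ¬l ∨ ¬u)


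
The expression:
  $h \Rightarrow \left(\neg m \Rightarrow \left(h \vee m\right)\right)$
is always true.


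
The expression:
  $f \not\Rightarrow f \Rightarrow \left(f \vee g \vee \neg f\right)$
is always true.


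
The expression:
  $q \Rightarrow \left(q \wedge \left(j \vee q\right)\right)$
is always true.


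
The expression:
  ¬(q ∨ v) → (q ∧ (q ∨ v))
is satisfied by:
  {q: True, v: True}
  {q: True, v: False}
  {v: True, q: False}


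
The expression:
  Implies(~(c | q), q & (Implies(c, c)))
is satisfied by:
  {q: True, c: True}
  {q: True, c: False}
  {c: True, q: False}


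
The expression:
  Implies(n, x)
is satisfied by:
  {x: True, n: False}
  {n: False, x: False}
  {n: True, x: True}


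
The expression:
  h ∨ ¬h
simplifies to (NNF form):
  True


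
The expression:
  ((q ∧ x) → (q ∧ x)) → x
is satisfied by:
  {x: True}


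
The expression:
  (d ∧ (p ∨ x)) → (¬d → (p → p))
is always true.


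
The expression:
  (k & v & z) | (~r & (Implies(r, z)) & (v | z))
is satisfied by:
  {z: True, v: True, k: True, r: False}
  {z: True, v: True, k: False, r: False}
  {z: True, k: True, v: False, r: False}
  {z: True, k: False, v: False, r: False}
  {v: True, k: True, z: False, r: False}
  {v: True, k: False, z: False, r: False}
  {r: True, z: True, v: True, k: True}


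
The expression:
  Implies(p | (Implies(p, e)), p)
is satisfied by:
  {p: True}


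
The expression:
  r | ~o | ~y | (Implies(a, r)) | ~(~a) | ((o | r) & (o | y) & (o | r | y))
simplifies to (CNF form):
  True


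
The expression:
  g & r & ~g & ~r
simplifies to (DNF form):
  False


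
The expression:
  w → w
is always true.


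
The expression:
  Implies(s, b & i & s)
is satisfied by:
  {b: True, i: True, s: False}
  {b: True, i: False, s: False}
  {i: True, b: False, s: False}
  {b: False, i: False, s: False}
  {b: True, s: True, i: True}


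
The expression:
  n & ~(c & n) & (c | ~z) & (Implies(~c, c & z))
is never true.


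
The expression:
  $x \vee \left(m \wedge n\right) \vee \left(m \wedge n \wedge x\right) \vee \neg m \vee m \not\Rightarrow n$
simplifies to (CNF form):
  $\text{True}$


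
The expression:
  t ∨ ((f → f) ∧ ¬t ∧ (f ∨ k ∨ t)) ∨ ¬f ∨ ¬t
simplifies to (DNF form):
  True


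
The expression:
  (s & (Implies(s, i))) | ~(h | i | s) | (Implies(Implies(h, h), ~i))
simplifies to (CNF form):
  s | ~i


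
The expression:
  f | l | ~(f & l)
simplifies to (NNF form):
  True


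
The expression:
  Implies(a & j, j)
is always true.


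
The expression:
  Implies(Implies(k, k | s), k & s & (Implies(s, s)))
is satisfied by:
  {s: True, k: True}


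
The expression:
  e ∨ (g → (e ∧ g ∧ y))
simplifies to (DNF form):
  e ∨ ¬g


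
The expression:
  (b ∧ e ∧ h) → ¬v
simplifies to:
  ¬b ∨ ¬e ∨ ¬h ∨ ¬v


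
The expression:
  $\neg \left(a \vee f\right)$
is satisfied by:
  {f: False, a: False}


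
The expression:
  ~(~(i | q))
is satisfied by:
  {i: True, q: True}
  {i: True, q: False}
  {q: True, i: False}


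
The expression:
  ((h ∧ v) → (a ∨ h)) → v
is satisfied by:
  {v: True}


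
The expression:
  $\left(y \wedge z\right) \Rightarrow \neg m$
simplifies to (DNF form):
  $\neg m \vee \neg y \vee \neg z$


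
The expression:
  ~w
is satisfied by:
  {w: False}


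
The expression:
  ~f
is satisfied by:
  {f: False}


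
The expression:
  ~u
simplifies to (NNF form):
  ~u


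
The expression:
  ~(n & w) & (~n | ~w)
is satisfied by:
  {w: False, n: False}
  {n: True, w: False}
  {w: True, n: False}


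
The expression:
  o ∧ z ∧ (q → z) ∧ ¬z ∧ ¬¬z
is never true.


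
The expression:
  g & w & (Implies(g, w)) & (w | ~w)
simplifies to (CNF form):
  g & w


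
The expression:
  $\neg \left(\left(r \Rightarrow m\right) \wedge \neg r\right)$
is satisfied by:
  {r: True}


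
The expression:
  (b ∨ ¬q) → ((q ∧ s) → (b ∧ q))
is always true.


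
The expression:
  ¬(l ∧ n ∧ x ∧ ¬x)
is always true.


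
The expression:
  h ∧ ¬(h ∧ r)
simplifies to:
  h ∧ ¬r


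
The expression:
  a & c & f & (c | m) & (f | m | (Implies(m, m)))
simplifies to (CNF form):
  a & c & f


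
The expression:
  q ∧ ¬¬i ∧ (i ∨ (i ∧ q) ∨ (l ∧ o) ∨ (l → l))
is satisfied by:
  {i: True, q: True}


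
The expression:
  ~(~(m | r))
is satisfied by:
  {r: True, m: True}
  {r: True, m: False}
  {m: True, r: False}


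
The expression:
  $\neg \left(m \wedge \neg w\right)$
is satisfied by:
  {w: True, m: False}
  {m: False, w: False}
  {m: True, w: True}


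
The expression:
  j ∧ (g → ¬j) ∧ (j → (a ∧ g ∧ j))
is never true.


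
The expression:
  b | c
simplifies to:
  b | c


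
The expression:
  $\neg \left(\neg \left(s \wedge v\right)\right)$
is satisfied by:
  {s: True, v: True}


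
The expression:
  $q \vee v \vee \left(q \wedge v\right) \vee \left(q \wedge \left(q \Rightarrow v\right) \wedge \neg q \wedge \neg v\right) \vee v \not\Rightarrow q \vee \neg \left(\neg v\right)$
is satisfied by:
  {q: True, v: True}
  {q: True, v: False}
  {v: True, q: False}


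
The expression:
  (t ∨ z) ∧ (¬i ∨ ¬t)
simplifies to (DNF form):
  (t ∧ ¬i) ∨ (z ∧ ¬t)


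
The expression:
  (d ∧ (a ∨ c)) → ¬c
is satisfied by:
  {c: False, d: False}
  {d: True, c: False}
  {c: True, d: False}


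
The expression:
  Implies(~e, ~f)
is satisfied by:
  {e: True, f: False}
  {f: False, e: False}
  {f: True, e: True}


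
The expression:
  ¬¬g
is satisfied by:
  {g: True}


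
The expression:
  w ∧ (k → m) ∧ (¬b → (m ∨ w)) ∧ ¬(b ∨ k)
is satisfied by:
  {w: True, k: False, b: False}


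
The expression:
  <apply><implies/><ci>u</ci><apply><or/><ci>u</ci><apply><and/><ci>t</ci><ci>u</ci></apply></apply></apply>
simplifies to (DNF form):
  <true/>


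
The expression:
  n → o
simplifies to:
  o ∨ ¬n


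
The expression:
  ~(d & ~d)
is always true.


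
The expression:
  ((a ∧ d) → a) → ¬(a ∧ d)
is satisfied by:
  {d: False, a: False}
  {a: True, d: False}
  {d: True, a: False}


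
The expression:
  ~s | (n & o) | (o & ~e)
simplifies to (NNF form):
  ~s | (n & o) | (o & ~e)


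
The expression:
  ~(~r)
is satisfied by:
  {r: True}


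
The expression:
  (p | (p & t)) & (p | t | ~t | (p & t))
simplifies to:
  p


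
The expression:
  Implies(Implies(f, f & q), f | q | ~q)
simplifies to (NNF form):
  True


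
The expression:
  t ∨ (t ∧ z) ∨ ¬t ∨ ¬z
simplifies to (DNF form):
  True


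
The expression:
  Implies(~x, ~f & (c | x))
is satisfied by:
  {x: True, c: True, f: False}
  {x: True, f: False, c: False}
  {x: True, c: True, f: True}
  {x: True, f: True, c: False}
  {c: True, f: False, x: False}


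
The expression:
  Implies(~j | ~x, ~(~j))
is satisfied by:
  {j: True}


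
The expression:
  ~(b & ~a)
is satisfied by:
  {a: True, b: False}
  {b: False, a: False}
  {b: True, a: True}


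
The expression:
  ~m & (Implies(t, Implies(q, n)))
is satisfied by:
  {n: True, t: False, m: False, q: False}
  {q: False, t: False, n: False, m: False}
  {q: True, n: True, t: False, m: False}
  {q: True, t: False, n: False, m: False}
  {n: True, t: True, q: False, m: False}
  {t: True, q: False, n: False, m: False}
  {q: True, t: True, n: True, m: False}


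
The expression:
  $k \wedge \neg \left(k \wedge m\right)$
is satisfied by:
  {k: True, m: False}


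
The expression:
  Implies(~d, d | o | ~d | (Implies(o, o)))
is always true.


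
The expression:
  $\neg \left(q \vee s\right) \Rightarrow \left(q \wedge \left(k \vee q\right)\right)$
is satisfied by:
  {q: True, s: True}
  {q: True, s: False}
  {s: True, q: False}


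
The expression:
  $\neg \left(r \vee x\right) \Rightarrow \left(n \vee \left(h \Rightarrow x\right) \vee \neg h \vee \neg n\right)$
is always true.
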